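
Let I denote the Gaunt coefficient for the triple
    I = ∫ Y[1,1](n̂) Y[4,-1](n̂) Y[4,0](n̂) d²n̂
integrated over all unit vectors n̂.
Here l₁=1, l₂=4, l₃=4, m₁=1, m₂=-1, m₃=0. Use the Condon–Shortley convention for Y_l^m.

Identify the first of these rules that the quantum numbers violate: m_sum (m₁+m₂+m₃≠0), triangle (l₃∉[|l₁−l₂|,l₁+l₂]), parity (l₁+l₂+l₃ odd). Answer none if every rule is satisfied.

parity

m₁+m₂+m₃ = 1 − 1 + 0 = 0  ✓
triangle: |1−4|=3 ≤ l₃=4 ≤ 1+4=5  ✓
parity: l₁+l₂+l₃ = 9 is odd  ✗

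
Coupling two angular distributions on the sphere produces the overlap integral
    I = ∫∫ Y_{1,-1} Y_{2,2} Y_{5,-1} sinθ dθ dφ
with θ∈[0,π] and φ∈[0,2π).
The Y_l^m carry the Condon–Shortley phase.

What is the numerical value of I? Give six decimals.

0.000000

|1−2|≤5≤1+2 violated ⇒ I = 0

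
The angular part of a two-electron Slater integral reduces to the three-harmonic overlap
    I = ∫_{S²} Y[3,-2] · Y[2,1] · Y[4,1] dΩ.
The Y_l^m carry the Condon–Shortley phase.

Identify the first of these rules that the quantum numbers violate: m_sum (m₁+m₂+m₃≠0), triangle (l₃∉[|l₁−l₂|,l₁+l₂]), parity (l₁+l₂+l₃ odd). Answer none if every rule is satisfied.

parity

m₁+m₂+m₃ = -2 + 1 + 1 = 0  ✓
triangle: |3−2|=1 ≤ l₃=4 ≤ 3+2=5  ✓
parity: l₁+l₂+l₃ = 9 is odd  ✗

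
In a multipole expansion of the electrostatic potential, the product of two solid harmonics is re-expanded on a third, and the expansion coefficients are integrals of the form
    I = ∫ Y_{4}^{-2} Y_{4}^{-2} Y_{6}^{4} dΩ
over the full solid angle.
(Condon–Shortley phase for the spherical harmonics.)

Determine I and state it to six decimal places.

0.159678

Rules hold: Σm=0, L=14 even, 0≤6≤8.
N = 9·9·13 = 1053
Δ = 2!·6!·6!/15! = 1/1261260
Racah Σ t=0..2: t=0:+1/4608 t=1:−1/1296 t=2:+1/4608 = -7/20736
⇒ 3j(4 4 6; 0 0 0)² = 20/1287, sgn -1
Racah Σ t=0..2: t=0:+1/69120 t=1:−1/14400 t=2:+1/69120 = -7/172800
⇒ 3j(4 4 6; -2 -2 4)² = 14/715, sgn -1
4πI² = N·(3j₀)²·(3jₘ)² = 504/1573
I = +1·√(0.320407/4π) = 0.15967833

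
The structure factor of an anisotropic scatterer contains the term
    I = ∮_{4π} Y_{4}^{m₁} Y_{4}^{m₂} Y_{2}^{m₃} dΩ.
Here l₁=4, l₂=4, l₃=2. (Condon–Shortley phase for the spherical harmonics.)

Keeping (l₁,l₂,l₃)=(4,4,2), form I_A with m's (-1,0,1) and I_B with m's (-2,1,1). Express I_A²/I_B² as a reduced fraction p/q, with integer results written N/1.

10/81

Same 4,4,2: normalisation and zero-m 3j drop out of the ratio.
A: Δ: 6! 2! 2! / 11! → 1/13860; sum: t=3:−1/72 t=4:+1/96 = -1/288; 3j²(4 4 2; -1 0 1) = Δ·Π!·Σ² = 1/462  (sign +1)
B: Δ: 6! 2! 2! / 11! → 1/13860; sum: t=4:+1/96 t=5:−1/240 = 1/160; 3j²(4 4 2; -2 1 1) = Δ·Π!·Σ² = 27/1540  (sign -1)
I_A²/I_B² = (1/462)/(27/1540) = 10/81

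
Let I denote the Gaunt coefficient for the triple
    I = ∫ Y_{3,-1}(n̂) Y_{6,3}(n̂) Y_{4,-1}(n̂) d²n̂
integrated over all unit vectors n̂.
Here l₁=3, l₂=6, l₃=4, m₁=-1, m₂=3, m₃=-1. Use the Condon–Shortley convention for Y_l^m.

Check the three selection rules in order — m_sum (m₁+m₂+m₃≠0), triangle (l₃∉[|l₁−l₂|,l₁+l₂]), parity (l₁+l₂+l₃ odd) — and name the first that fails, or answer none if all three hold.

m₁+m₂+m₃ = -1 + 3 − 1 = 1  ✗
triangle: |3−6|=3 ≤ l₃=4 ≤ 3+6=9
parity: l₁+l₂+l₃ = 13 is odd

m_sum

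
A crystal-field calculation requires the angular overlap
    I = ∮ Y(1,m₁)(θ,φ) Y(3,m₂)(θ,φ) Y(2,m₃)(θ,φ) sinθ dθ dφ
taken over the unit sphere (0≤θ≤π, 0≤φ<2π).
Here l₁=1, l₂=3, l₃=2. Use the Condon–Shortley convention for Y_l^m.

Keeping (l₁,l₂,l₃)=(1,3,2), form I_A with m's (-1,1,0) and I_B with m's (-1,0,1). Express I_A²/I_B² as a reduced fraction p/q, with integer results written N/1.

l's match ⇒ only the (l;m) 3-j factors differ between A and B.
A: triangle coeff Δ(1,3,2) = 1/105; Σ_t [2,2]: t=2:+1/8 = 1/8; (3j)²=2/35 [(1 3 2; -1 1 0)], sign=+1
B: triangle coeff Δ(1,3,2) = 1/105; Σ_t [2,2]: t=2:+1/12 = 1/12; (3j)²=1/35 [(1 3 2; -1 0 1)], sign=-1
I_A²/I_B² = (2/35)/(1/35) = 2/1

2/1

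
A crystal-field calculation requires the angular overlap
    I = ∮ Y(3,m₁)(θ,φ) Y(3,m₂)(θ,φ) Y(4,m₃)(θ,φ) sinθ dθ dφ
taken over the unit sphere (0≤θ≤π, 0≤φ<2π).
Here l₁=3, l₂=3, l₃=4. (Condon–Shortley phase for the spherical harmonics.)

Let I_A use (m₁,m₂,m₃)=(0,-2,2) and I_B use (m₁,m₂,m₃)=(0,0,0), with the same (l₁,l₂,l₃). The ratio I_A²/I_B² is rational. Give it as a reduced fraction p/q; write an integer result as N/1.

1/12

l's match ⇒ only the (l;m) 3-j factors differ between A and B.
A: triangle coeff Δ(3,3,4) = 1/34650; Σ_t [0,1]: t=0:+1/72 t=1:−1/96 = 1/288; (3j)²=1/462 [(3 3 4; 0 -2 2)], sign=+1
B: triangle coeff Δ(3,3,4) = 1/34650; Σ_t [0,2]: t=0:+1/72 t=1:−1/16 t=2:+1/72 = -5/144; (3j)²=2/77 [(3 3 4; 0 0 0)], sign=-1
I_A²/I_B² = (1/462)/(2/77) = 1/12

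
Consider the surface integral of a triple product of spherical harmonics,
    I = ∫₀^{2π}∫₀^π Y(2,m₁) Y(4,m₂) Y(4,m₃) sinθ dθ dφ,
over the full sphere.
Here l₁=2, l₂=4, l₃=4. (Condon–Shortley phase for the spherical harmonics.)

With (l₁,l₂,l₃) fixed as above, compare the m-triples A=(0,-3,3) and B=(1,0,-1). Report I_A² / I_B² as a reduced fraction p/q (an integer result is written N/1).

Shared (l₁,l₂,l₃)=(2,4,4): N and (l;000)² cancel in I_A²/I_B².
A: Δ = 2!·2!·6!/11! = 1/13860; Racah Σ t=0..1: t=0:+1/480 t=1:−1/720 = 1/1440; ⇒ 3j(2 4 4; 0 -3 3)² = 7/1980, sgn -1
B: Δ = 2!·2!·6!/11! = 1/13860; Racah Σ t=0..1: t=0:+1/96 t=1:−1/72 = -1/288; ⇒ 3j(2 4 4; 1 0 -1)² = 1/462, sgn +1
I_A²/I_B² = (7/1980)/(1/462) = 49/30

49/30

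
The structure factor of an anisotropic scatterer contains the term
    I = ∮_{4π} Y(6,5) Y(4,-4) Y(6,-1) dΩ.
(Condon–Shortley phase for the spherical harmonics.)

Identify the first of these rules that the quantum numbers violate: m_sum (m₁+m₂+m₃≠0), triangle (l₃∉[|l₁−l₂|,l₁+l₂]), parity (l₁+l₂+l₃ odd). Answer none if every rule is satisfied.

none

Σmᵢ = 0  ✓
l₃∈[|l₁−l₂|,l₁+l₂]=[2,10], have l₃=6  ✓
Σlᵢ = 16 ⇒ even  ✓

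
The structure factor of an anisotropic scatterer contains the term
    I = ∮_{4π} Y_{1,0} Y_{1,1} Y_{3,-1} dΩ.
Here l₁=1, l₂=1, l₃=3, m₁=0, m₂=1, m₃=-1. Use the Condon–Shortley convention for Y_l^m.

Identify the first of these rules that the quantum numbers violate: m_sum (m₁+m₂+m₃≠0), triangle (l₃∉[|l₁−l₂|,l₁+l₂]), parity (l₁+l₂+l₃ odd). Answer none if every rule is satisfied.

azimuthal sum: 0 + 1 − 1 = 0  ✓
0 ≤ 3 ≤ 2 (triangle on l)  ✗
L = 1 + 1 + 3 = 5 (odd)

triangle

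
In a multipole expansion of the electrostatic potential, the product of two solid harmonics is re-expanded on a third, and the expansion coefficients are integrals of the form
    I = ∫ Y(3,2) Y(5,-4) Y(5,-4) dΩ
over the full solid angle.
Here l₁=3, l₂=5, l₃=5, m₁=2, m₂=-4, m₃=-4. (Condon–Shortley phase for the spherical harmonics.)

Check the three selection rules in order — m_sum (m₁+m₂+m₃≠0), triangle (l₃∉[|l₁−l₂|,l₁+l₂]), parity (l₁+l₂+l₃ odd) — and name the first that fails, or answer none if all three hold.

azimuthal sum: 2 − 4 − 4 = -6  ✗
2 ≤ 5 ≤ 8 (triangle on l)
L = 3 + 5 + 5 = 13 (odd)

m_sum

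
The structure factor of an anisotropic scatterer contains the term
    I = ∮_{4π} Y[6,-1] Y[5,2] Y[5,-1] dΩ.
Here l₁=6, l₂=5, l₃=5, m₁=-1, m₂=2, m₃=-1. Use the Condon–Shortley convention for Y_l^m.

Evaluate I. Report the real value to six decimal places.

Checks pass: Σm=0; 16 even; l₃=5∈[1,11].
(2·6+1)(2·5+1)(2·5+1) = 1573
Δ: 6! 6! 4! / 17! → 1/28588560
sum: t=1:−1/345600 t=2:+1/13824 t=3:−1/5184 t=4:+1/13824 t=5:−1/345600 = -7/129600
3j²(6 5 5; 0 0 0) = Δ·Π!·Σ² = 80/7293  (sign +1)
sum: t=3:−1/41472 t=4:+1/10368 t=5:−1/23040 t=6:+1/518400 = 1/32400
3j²(6 5 5; -1 2 -1) = Δ·Π!·Σ² = 128/12155  (sign +1)
combine: 4πI² = 1573·80/7293·128/12155 = 2048/11271
take √, sign +1: I = 0.12024827

0.120248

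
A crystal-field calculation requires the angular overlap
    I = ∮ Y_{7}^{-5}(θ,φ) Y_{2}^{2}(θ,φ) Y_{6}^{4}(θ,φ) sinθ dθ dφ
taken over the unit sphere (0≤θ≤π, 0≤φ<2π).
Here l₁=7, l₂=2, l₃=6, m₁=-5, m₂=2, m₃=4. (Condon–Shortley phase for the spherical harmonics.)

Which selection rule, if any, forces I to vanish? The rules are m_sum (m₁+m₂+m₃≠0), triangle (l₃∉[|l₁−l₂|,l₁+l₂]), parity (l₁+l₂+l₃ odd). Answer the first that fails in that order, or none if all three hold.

m_sum

azimuthal sum: -5 + 2 + 4 = 1  ✗
5 ≤ 6 ≤ 9 (triangle on l)
L = 7 + 2 + 6 = 15 (odd)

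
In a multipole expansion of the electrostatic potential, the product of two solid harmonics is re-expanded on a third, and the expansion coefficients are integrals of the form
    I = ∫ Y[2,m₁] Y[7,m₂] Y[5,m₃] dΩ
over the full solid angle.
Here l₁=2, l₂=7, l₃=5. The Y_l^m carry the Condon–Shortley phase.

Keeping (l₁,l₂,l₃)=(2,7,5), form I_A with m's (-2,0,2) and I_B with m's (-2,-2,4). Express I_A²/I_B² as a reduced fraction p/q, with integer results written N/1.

7/1

Same 2,7,5: normalisation and zero-m 3j drop out of the ratio.
A: Δ: 4! 0! 10! / 15! → 1/15015; sum: t=4:+1/725760 = 1/725760; 3j²(2 7 5; -2 0 2) = Δ·Π!·Σ² = 1/429  (sign -1)
B: Δ: 4! 0! 10! / 15! → 1/15015; sum: t=4:+1/8709120 = 1/8709120; 3j²(2 7 5; -2 -2 4) = Δ·Π!·Σ² = 1/3003  (sign -1)
I_A²/I_B² = (1/429)/(1/3003) = 7/1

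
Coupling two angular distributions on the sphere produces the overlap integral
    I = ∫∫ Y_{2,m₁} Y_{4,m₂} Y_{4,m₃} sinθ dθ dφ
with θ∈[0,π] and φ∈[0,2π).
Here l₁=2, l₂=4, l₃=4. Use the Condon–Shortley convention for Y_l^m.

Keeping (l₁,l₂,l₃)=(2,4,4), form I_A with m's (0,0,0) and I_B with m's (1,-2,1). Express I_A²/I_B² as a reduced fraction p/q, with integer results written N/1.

400/243

Shared (l₁,l₂,l₃)=(2,4,4): N and (l;000)² cancel in I_A²/I_B².
A: Δ = 2!·2!·6!/11! = 1/13860; Racah Σ t=0..2: t=0:+1/192 t=1:−1/36 t=2:+1/192 = -5/288; ⇒ 3j(2 4 4; 0 0 0)² = 20/693, sgn -1
B: Δ = 2!·2!·6!/11! = 1/13860; Racah Σ t=0..1: t=0:+1/96 t=1:−1/240 = 1/160; ⇒ 3j(2 4 4; 1 -2 1)² = 27/1540, sgn -1
I_A²/I_B² = (20/693)/(27/1540) = 400/243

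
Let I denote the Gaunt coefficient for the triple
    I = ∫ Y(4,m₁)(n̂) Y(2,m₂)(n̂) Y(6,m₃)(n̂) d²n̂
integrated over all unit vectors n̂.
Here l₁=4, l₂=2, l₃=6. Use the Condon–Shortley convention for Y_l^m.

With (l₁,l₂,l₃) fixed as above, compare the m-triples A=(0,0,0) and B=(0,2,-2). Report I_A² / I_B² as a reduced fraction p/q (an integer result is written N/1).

Shared (l₁,l₂,l₃)=(4,2,6): N and (l;000)² cancel in I_A²/I_B².
A: Δ = 0!·8!·4!/13! = 1/6435; Racah Σ t=0..0: t=0:+1/2304 = 1/2304; ⇒ 3j(4 2 6; 0 0 0)² = 5/143, sgn +1
B: Δ = 0!·8!·4!/13! = 1/6435; Racah Σ t=0..0: t=0:+1/13824 = 1/13824; ⇒ 3j(4 2 6; 0 2 -2)² = 14/1287, sgn +1
I_A²/I_B² = (5/143)/(14/1287) = 45/14

45/14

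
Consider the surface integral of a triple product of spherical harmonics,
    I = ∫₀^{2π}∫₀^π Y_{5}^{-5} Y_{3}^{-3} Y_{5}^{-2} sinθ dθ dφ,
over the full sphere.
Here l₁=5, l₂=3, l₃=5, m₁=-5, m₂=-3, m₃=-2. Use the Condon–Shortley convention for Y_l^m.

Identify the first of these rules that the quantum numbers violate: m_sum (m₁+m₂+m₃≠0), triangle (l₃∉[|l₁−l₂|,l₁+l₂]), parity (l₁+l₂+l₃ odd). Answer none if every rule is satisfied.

azimuthal sum: -5 − 3 − 2 = -10  ✗
2 ≤ 5 ≤ 8 (triangle on l)
L = 5 + 3 + 5 = 13 (odd)

m_sum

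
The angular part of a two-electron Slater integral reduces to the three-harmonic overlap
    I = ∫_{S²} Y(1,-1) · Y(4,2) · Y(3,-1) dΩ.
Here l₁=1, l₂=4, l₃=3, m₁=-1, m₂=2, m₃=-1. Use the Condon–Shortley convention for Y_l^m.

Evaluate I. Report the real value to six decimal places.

0.238414

Rules hold: Σm=0, L=8 even, 3≤3≤5.
N = 3·9·7 = 189
Δ = 2!·0!·6!/9! = 1/252
Racah Σ t=1..1: t=1:−1/36 = -1/36
⇒ 3j(1 4 3; 0 0 0)² = 4/63, sgn +1
Racah Σ t=2..2: t=2:+1/96 = 1/96
⇒ 3j(1 4 3; -1 2 -1)² = 5/84, sgn +1
4πI² = N·(3j₀)²·(3jₘ)² = 5/7
I = +1·√(0.714286/4π) = 0.23841361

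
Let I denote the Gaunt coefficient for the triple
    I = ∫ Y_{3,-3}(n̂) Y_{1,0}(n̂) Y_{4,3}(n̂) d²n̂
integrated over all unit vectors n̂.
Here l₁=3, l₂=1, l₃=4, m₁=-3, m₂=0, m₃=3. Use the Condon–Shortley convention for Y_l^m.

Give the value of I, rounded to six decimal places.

-0.162868

Checks pass: Σm=0; 8 even; l₃=4∈[2,4].
(2·3+1)(2·1+1)(2·4+1) = 189
Δ: 0! 6! 2! / 9! → 1/252
sum: t=0:+1/36 = 1/36
3j²(3 1 4; 0 0 0) = Δ·Π!·Σ² = 4/63  (sign +1)
sum: t=0:+1/720 = 1/720
3j²(3 1 4; -3 0 3) = Δ·Π!·Σ² = 1/36  (sign -1)
combine: 4πI² = 189·4/63·1/36 = 1/3
take √, sign -1: I = -0.16286750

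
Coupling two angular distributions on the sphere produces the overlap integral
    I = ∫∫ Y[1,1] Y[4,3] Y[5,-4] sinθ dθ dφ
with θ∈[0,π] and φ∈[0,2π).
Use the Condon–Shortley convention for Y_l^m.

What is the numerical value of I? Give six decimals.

Rules hold: Σm=0, L=10 even, 3≤5≤5.
N = 3·9·11 = 297
Δ = 0!·2!·8!/11! = 1/495
Racah Σ t=0..0: t=0:+1/576 = 1/576
⇒ 3j(1 4 5; 0 0 0)² = 5/99, sgn -1
Racah Σ t=0..0: t=0:+1/10080 = 1/10080
⇒ 3j(1 4 5; 1 3 -4)² = 4/55, sgn -1
4πI² = N·(3j₀)²·(3jₘ)² = 12/11
I = +1·√(1.09091/4π) = 0.29463840

0.294638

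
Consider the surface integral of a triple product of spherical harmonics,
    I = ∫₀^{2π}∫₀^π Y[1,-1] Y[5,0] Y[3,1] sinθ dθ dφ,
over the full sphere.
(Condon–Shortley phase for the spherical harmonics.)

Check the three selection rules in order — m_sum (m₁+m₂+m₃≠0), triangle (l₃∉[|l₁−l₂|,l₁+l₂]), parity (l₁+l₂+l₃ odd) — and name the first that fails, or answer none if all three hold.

triangle

azimuthal sum: -1 + 0 + 1 = 0  ✓
4 ≤ 3 ≤ 6 (triangle on l)  ✗
L = 1 + 5 + 3 = 9 (odd)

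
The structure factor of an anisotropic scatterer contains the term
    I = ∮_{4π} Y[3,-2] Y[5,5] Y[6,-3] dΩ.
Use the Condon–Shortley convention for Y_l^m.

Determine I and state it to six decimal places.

Rules hold: Σm=0, L=14 even, 2≤6≤8.
N = 7·11·13 = 1001
Δ = 2!·4!·8!/15! = 1/675675
Racah Σ t=0..2: t=0:+1/8640 t=1:−1/2304 t=2:+1/8640 = -7/34560
⇒ 3j(3 5 6; 0 0 0)² = 7/429, sgn -1
Racah Σ t=2..2: t=2:+1/483840 = 1/483840
⇒ 3j(3 5 6; -2 5 -3)² = 6/1001, sgn -1
4πI² = N·(3j₀)²·(3jₘ)² = 14/143
I = +1·√(0.0979021/4π) = 0.08826552

0.088266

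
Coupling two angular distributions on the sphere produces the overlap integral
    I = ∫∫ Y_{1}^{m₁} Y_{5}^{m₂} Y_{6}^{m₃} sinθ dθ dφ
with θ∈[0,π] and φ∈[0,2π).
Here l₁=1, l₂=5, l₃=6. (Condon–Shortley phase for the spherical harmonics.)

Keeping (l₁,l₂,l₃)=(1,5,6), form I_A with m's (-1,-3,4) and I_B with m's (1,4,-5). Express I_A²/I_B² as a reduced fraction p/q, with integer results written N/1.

9/11

l's match ⇒ only the (l;m) 3-j factors differ between A and B.
A: triangle coeff Δ(1,5,6) = 1/858; Σ_t [0,0]: t=0:+1/161280 = 1/161280; (3j)²=15/286 [(1 5 6; -1 -3 4)], sign=+1
B: triangle coeff Δ(1,5,6) = 1/858; Σ_t [0,0]: t=0:+1/725760 = 1/725760; (3j)²=5/78 [(1 5 6; 1 4 -5)], sign=-1
I_A²/I_B² = (15/286)/(5/78) = 9/11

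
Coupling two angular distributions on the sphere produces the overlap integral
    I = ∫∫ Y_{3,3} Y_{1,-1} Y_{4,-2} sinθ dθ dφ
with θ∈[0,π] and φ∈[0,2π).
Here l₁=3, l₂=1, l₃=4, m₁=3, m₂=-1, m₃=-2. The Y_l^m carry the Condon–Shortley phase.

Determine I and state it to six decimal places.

0.061558

m-sum 0 ✓  L=8 even ✓  2≤4≤4 ✓
Π(2lᵢ+1) = 7×3×9 = 189
triangle coeff Δ(3,1,4) = 1/252
Σ_t [0,0]: t=0:+1/36 = 1/36
(3j)²=4/63 [(3 1 4; 0 0 0)], sign=+1
Σ_t [0,0]: t=0:+1/1440 = 1/1440
(3j)²=1/252 [(3 1 4; 3 -1 -2)], sign=+1
⇒ 4πI² = 1/21
I = (+1)√(1/21/(4π)) = 0.06155813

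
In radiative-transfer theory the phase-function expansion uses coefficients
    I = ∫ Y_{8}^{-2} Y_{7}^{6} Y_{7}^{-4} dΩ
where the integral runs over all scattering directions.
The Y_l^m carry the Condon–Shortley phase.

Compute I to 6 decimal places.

-0.136238

Checks pass: Σm=0; 22 even; l₃=7∈[1,15].
(2·8+1)(2·7+1)(2·7+1) = 3825
Δ: 8! 8! 6! / 23! → 1/22086194130
sum: t=1:−1/18289152000 t=2:+1/248832000 t=3:−1/24883200 t=4:+1/11943936 t=5:−1/24883200 t=6:+1/248832000 t=7:−1/18289152000 = 11/975421440
3j²(8 7 7; 0 0 0) = Δ·Π!·Σ² = 1750/289731  (sign -1)
sum: t=7:−1/2612736000 t=8:+1/6967296000 = -1/4180377600
3j²(8 7 7; -2 6 -4) = Δ·Π!·Σ² = 75/7429  (sign +1)
combine: 4πI² = 3825·1750/289731·75/7429 = 9843750/42204149
take √, sign -1: I = -0.13623785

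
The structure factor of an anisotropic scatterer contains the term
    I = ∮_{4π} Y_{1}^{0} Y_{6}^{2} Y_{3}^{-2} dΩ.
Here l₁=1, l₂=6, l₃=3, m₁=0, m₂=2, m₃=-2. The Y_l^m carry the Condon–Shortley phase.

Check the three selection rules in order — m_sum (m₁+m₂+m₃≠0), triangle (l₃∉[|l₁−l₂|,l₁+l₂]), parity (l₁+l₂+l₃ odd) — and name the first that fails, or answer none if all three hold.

azimuthal sum: 0 + 2 − 2 = 0  ✓
5 ≤ 3 ≤ 7 (triangle on l)  ✗
L = 1 + 6 + 3 = 10 (even)

triangle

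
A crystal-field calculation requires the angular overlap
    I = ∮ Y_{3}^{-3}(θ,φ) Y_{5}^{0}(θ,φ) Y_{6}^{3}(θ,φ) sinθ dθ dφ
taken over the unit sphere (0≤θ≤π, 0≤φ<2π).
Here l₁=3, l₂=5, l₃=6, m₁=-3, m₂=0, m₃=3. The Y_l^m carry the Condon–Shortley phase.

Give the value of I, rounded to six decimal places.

0.190675

Rules hold: Σm=0, L=14 even, 2≤6≤8.
N = 7·11·13 = 1001
Δ = 2!·4!·8!/15! = 1/675675
Racah Σ t=0..2: t=0:+1/8640 t=1:−1/2304 t=2:+1/8640 = -7/34560
⇒ 3j(3 5 6; 0 0 0)² = 7/429, sgn -1
Racah Σ t=2..2: t=2:+1/34560 = 1/34560
⇒ 3j(3 5 6; -3 0 3)² = 4/143, sgn -1
4πI² = N·(3j₀)²·(3jₘ)² = 196/429
I = +1·√(0.456876/4π) = 0.19067531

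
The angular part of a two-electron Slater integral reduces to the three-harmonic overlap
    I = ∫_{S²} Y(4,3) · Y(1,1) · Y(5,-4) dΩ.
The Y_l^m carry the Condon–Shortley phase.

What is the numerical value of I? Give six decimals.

0.294638

m-sum 0 ✓  L=10 even ✓  3≤5≤5 ✓
Π(2lᵢ+1) = 9×3×11 = 297
triangle coeff Δ(4,1,5) = 1/495
Σ_t [0,0]: t=0:+1/576 = 1/576
(3j)²=5/99 [(4 1 5; 0 0 0)], sign=-1
Σ_t [0,0]: t=0:+1/10080 = 1/10080
(3j)²=4/55 [(4 1 5; 3 1 -4)], sign=-1
⇒ 4πI² = 12/11
I = (+1)√(12/11/(4π)) = 0.29463840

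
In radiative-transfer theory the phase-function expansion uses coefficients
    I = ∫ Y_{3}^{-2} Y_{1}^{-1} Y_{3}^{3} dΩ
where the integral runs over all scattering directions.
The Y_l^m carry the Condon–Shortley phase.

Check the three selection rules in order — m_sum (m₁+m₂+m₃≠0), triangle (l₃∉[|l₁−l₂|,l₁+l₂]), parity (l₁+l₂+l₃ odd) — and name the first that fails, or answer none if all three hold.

parity

azimuthal sum: -2 − 1 + 3 = 0  ✓
2 ≤ 3 ≤ 4 (triangle on l)  ✓
L = 3 + 1 + 3 = 7 (odd)  ✗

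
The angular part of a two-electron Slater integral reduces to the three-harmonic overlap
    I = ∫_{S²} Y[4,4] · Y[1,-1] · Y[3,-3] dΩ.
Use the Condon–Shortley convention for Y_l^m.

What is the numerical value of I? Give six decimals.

0.325735

Rules hold: Σm=0, L=8 even, 3≤3≤5.
N = 9·3·7 = 189
Δ = 2!·6!·0!/9! = 1/252
Racah Σ t=1..1: t=1:−1/36 = -1/36
⇒ 3j(4 1 3; 0 0 0)² = 4/63, sgn +1
Racah Σ t=0..0: t=0:+1/1440 = 1/1440
⇒ 3j(4 1 3; 4 -1 -3)² = 1/9, sgn +1
4πI² = N·(3j₀)²·(3jₘ)² = 4/3
I = +1·√(1.33333/4π) = 0.32573501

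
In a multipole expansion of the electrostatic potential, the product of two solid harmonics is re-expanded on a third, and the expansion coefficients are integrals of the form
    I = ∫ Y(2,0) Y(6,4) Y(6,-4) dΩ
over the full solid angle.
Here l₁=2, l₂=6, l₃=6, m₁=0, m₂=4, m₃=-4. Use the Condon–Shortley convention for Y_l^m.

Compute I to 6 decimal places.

Rules hold: Σm=0, L=14 even, 4≤6≤8.
N = 5·13·13 = 845
Δ = 2!·2!·10!/15! = 1/90090
Racah Σ t=0..2: t=0:+1/69120 t=1:−1/14400 t=2:+1/69120 = -7/172800
⇒ 3j(2 6 6; 0 0 0)² = 14/715, sgn -1
Racah Σ t=0..2: t=0:+1/14515200 t=1:−1/362880 t=2:+1/322560 = 1/2419200
⇒ 3j(2 6 6; 0 4 -4)² = 2/5005, sgn +1
4πI² = N·(3j₀)²·(3jₘ)² = 4/605
I = -1·√(0.00661157/4π) = -0.02293757

-0.022938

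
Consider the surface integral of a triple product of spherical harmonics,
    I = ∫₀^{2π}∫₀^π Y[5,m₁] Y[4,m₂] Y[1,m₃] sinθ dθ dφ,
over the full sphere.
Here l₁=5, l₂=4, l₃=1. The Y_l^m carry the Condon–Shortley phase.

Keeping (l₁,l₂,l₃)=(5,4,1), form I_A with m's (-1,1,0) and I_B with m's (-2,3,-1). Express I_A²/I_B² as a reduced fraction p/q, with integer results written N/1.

8/1

Same 5,4,1: normalisation and zero-m 3j drop out of the ratio.
A: Δ: 8! 2! 0! / 11! → 1/495; sum: t=5:−1/720 = -1/720; 3j²(5 4 1; -1 1 0) = Δ·Π!·Σ² = 8/165  (sign +1)
B: Δ: 8! 2! 0! / 11! → 1/495; sum: t=7:−1/10080 = -1/10080; 3j²(5 4 1; -2 3 -1) = Δ·Π!·Σ² = 1/165  (sign -1)
I_A²/I_B² = (8/165)/(1/165) = 8/1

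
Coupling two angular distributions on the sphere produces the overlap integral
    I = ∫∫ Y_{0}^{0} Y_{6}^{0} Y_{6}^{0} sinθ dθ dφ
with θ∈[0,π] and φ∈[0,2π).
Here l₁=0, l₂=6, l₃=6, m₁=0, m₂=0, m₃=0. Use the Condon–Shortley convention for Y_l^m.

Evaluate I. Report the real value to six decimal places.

0.282095

Rules hold: Σm=0, L=12 even, 6≤6≤6.
N = 1·13·13 = 169
Δ = 0!·0!·12!/13! = 1/13
Racah Σ t=0..0: t=0:+1/518400 = 1/518400
⇒ 3j(0 6 6; 0 0 0)² = 1/13, sgn +1
(m-triple is (0,0,0) — same symbol as above.)
4πI² = N·(3j₀)²·(3jₘ)² = 1/1
I = +1·√(1/4π) = 0.28209479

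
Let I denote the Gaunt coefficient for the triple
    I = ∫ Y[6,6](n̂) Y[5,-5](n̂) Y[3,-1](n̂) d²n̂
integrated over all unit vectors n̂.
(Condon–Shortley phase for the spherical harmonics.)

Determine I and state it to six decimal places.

Rules hold: Σm=0, L=14 even, 1≤3≤11.
N = 13·11·7 = 1001
Δ = 8!·4!·2!/15! = 1/675675
Racah Σ t=3..5: t=3:−1/8640 t=4:+1/2304 t=5:−1/8640 = 7/34560
⇒ 3j(6 5 3; 0 0 0)² = 7/429, sgn -1
Racah Σ t=0..0: t=0:+1/1935360 = 1/1935360
⇒ 3j(6 5 3; 6 -5 -1)² = 3/91, sgn +1
4πI² = N·(3j₀)²·(3jₘ)² = 7/13
I = -1·√(0.538462/4π) = -0.20700098

-0.207001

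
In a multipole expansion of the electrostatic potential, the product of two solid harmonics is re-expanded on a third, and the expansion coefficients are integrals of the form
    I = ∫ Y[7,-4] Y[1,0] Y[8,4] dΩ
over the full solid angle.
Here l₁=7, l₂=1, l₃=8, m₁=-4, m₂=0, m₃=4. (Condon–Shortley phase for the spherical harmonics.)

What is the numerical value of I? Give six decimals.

0.211986

Checks pass: Σm=0; 16 even; l₃=8∈[6,8].
(2·7+1)(2·1+1)(2·8+1) = 765
Δ: 0! 14! 2! / 17! → 1/2040
sum: t=0:+1/25401600 = 1/25401600
3j²(7 1 8; 0 0 0) = Δ·Π!·Σ² = 8/255  (sign +1)
sum: t=0:+1/239500800 = 1/239500800
3j²(7 1 8; -4 0 4) = Δ·Π!·Σ² = 2/85  (sign +1)
combine: 4πI² = 765·8/255·2/85 = 48/85
take √, sign +1: I = 0.21198553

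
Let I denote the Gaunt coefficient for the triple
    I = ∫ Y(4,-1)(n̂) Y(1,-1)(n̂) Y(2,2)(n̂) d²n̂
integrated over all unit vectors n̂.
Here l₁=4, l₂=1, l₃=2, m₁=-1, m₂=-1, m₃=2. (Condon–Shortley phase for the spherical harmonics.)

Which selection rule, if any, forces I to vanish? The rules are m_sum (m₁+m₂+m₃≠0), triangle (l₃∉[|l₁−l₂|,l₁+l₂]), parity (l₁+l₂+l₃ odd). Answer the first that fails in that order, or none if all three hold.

Σmᵢ = 0  ✓
l₃∈[|l₁−l₂|,l₁+l₂]=[3,5], have l₃=2  ✗
Σlᵢ = 7 ⇒ odd

triangle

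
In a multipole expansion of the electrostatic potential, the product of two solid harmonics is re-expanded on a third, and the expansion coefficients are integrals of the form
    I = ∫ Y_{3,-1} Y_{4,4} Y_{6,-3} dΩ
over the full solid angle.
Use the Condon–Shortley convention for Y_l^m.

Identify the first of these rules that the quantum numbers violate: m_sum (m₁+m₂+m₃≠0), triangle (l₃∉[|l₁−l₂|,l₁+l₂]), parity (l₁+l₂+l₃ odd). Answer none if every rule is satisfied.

Σmᵢ = 0  ✓
l₃∈[|l₁−l₂|,l₁+l₂]=[1,7], have l₃=6  ✓
Σlᵢ = 13 ⇒ odd  ✗

parity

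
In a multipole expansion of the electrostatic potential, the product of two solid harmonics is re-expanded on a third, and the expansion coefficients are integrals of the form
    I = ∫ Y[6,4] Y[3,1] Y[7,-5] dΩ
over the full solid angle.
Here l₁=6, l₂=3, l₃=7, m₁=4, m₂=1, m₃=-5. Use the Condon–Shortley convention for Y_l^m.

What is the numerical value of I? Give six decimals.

-0.082471

m-sum 0 ✓  L=16 even ✓  3≤7≤9 ✓
Π(2lᵢ+1) = 13×7×15 = 1365
triangle coeff Δ(6,3,7) = 1/2042040
Σ_t [0,2]: t=0:+1/207360 t=1:−1/57600 t=2:+1/207360 = -1/129600
(3j)²=168/12155 [(6 3 7; 0 0 0)], sign=+1
Σ_t [0,2]: t=0:+1/3870720 t=1:−1/2177280 t=2:+1/29030400 = -29/174182400
(3j)²=841/185640 [(6 3 7; 4 1 -5)], sign=-1
⇒ 4πI² = 17661/206635
I = (-1)√(17661/206635/(4π)) = -0.08247091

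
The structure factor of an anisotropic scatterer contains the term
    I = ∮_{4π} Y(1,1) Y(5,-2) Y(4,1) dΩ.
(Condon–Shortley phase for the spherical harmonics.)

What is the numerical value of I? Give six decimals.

0.225034

m-sum 0 ✓  L=10 even ✓  4≤4≤6 ✓
Π(2lᵢ+1) = 3×11×9 = 297
triangle coeff Δ(1,5,4) = 1/495
Σ_t [1,1]: t=1:−1/576 = -1/576
(3j)²=5/99 [(1 5 4; 0 0 0)], sign=-1
Σ_t [0,0]: t=0:+1/1440 = 1/1440
(3j)²=7/165 [(1 5 4; 1 -2 1)], sign=-1
⇒ 4πI² = 7/11
I = (+1)√(7/11/(4π)) = 0.22503380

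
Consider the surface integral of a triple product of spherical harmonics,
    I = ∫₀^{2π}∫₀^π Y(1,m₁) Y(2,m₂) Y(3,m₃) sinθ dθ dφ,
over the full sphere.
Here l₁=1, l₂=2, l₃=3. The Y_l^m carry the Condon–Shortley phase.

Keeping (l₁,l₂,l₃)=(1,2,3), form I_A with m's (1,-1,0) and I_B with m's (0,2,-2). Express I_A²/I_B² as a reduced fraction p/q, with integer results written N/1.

3/5

Same 1,2,3: normalisation and zero-m 3j drop out of the ratio.
A: Δ: 0! 2! 4! / 7! → 1/105; sum: t=0:+1/12 = 1/12; 3j²(1 2 3; 1 -1 0) = Δ·Π!·Σ² = 1/35  (sign -1)
B: Δ: 0! 2! 4! / 7! → 1/105; sum: t=0:+1/24 = 1/24; 3j²(1 2 3; 0 2 -2) = Δ·Π!·Σ² = 1/21  (sign -1)
I_A²/I_B² = (1/35)/(1/21) = 3/5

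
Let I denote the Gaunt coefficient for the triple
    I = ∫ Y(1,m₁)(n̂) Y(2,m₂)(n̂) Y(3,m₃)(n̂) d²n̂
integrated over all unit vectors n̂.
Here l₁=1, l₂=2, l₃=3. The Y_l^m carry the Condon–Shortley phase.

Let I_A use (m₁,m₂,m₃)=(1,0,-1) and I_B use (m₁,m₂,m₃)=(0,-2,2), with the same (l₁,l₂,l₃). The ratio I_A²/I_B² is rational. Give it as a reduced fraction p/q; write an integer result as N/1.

Shared (l₁,l₂,l₃)=(1,2,3): N and (l;000)² cancel in I_A²/I_B².
A: Δ = 0!·2!·4!/7! = 1/105; Racah Σ t=0..0: t=0:+1/8 = 1/8; ⇒ 3j(1 2 3; 1 0 -1)² = 2/35, sgn +1
B: Δ = 0!·2!·4!/7! = 1/105; Racah Σ t=0..0: t=0:+1/24 = 1/24; ⇒ 3j(1 2 3; 0 -2 2)² = 1/21, sgn -1
I_A²/I_B² = (2/35)/(1/21) = 6/5

6/5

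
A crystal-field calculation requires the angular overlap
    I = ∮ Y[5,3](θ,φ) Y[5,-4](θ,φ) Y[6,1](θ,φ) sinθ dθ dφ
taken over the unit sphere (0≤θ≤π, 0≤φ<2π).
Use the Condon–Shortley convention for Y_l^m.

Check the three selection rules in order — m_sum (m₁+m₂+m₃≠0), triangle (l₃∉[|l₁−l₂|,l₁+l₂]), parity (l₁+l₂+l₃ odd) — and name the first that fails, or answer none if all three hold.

Σmᵢ = 0  ✓
l₃∈[|l₁−l₂|,l₁+l₂]=[0,10], have l₃=6  ✓
Σlᵢ = 16 ⇒ even  ✓

none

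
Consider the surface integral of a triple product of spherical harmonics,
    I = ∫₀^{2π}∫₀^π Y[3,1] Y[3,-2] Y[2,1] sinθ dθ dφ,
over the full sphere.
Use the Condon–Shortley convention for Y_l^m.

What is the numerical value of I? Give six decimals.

0.162868

Checks pass: Σm=0; 8 even; l₃=2∈[0,6].
(2·3+1)(2·3+1)(2·2+1) = 245
Δ: 4! 2! 2! / 9! → 1/3780
sum: t=1:−1/24 t=2:+1/4 t=3:−1/24 = 1/6
3j²(3 3 2; 0 0 0) = Δ·Π!·Σ² = 4/105  (sign +1)
sum: t=0:+1/48 t=1:−1/12 = -1/16
3j²(3 3 2; 1 -2 1) = Δ·Π!·Σ² = 1/28  (sign +1)
combine: 4πI² = 245·4/105·1/28 = 1/3
take √, sign +1: I = 0.16286750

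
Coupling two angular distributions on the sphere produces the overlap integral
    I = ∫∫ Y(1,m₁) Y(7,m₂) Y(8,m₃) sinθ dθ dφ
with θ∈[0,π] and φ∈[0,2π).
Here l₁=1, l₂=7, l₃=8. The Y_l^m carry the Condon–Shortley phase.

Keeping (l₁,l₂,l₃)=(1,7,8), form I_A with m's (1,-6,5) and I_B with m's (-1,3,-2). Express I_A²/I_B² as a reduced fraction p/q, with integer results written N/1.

1/5

l's match ⇒ only the (l;m) 3-j factors differ between A and B.
A: triangle coeff Δ(1,7,8) = 1/2040; Σ_t [0,0]: t=0:+1/12454041600 = 1/12454041600; (3j)²=1/680 [(1 7 8; 1 -6 5)], sign=-1
B: triangle coeff Δ(1,7,8) = 1/2040; Σ_t [0,0]: t=0:+1/174182400 = 1/174182400; (3j)²=1/136 [(1 7 8; -1 3 -2)], sign=+1
I_A²/I_B² = (1/680)/(1/136) = 1/5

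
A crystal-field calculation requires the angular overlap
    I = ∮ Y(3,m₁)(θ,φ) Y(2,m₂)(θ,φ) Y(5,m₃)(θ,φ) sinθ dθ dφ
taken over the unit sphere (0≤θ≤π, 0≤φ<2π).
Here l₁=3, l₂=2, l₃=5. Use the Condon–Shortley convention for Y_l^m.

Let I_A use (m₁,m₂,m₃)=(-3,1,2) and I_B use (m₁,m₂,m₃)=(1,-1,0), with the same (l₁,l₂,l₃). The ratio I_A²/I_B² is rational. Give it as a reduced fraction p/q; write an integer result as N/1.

Same 3,2,5: normalisation and zero-m 3j drop out of the ratio.
A: Δ: 0! 6! 4! / 11! → 1/2310; sum: t=0:+1/4320 = 1/4320; 3j²(3 2 5; -3 1 2) = Δ·Π!·Σ² = 1/330  (sign -1)
B: Δ: 0! 6! 4! / 11! → 1/2310; sum: t=0:+1/288 = 1/288; 3j²(3 2 5; 1 -1 0) = Δ·Π!·Σ² = 5/231  (sign -1)
I_A²/I_B² = (1/330)/(5/231) = 7/50

7/50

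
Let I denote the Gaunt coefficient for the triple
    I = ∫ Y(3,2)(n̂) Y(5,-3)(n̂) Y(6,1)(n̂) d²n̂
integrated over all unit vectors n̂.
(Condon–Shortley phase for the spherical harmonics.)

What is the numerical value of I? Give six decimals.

0.166435

Checks pass: Σm=0; 14 even; l₃=6∈[2,8].
(2·3+1)(2·5+1)(2·6+1) = 1001
Δ: 2! 4! 8! / 15! → 1/675675
sum: t=0:+1/8640 t=1:−1/2304 t=2:+1/8640 = -7/34560
3j²(3 5 6; 0 0 0) = Δ·Π!·Σ² = 7/429  (sign -1)
sum: t=0:+1/17280 t=1:−1/120960 = 1/20160
3j²(3 5 6; 2 -3 1) = Δ·Π!·Σ² = 64/3003  (sign -1)
combine: 4πI² = 1001·7/429·64/3003 = 448/1287
take √, sign +1: I = 0.16643505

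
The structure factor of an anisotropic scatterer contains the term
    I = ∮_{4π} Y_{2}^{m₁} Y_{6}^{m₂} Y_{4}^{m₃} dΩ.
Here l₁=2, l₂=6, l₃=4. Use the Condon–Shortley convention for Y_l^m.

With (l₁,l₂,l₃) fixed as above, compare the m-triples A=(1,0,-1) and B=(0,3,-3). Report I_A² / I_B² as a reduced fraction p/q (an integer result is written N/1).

Shared (l₁,l₂,l₃)=(2,6,4): N and (l;000)² cancel in I_A²/I_B².
A: Δ = 4!·0!·8!/13! = 1/6435; Racah Σ t=1..1: t=1:−1/4320 = -1/4320; ⇒ 3j(2 6 4; 1 0 -1)² = 8/429, sgn +1
B: Δ = 4!·0!·8!/13! = 1/6435; Racah Σ t=2..2: t=2:+1/20160 = 1/20160; ⇒ 3j(2 6 4; 0 3 -3)² = 12/715, sgn -1
I_A²/I_B² = (8/429)/(12/715) = 10/9

10/9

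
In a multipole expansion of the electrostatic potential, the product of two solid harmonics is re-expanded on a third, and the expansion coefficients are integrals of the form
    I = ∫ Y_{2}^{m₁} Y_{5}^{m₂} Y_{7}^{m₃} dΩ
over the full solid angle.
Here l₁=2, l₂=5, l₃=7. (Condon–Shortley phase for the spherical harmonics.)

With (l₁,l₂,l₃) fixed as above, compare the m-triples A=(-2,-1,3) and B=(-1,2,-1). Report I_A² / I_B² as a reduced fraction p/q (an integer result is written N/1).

21/16

Same 2,5,7: normalisation and zero-m 3j drop out of the ratio.
A: Δ: 0! 4! 10! / 15! → 1/15015; sum: t=0:+1/414720 = 1/414720; 3j²(2 5 7; -2 -1 3) = Δ·Π!·Σ² = 2/143  (sign +1)
B: Δ: 0! 4! 10! / 15! → 1/15015; sum: t=0:+1/181440 = 1/181440; 3j²(2 5 7; -1 2 -1) = Δ·Π!·Σ² = 32/3003  (sign +1)
I_A²/I_B² = (2/143)/(32/3003) = 21/16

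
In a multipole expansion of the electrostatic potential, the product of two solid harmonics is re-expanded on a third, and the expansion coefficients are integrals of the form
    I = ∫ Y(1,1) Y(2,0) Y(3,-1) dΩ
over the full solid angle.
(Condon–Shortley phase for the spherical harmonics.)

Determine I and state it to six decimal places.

Checks pass: Σm=0; 6 even; l₃=3∈[1,3].
(2·1+1)(2·2+1)(2·3+1) = 105
Δ: 0! 2! 4! / 7! → 1/105
sum: t=0:+1/4 = 1/4
3j²(1 2 3; 0 0 0) = Δ·Π!·Σ² = 3/35  (sign -1)
sum: t=0:+1/8 = 1/8
3j²(1 2 3; 1 0 -1) = Δ·Π!·Σ² = 2/35  (sign +1)
combine: 4πI² = 105·3/35·2/35 = 18/35
take √, sign -1: I = -0.20230066

-0.202301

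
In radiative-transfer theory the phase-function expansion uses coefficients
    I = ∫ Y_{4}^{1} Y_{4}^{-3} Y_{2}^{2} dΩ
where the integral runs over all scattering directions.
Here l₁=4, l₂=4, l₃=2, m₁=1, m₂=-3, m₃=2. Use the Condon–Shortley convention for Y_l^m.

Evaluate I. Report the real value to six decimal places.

0.159270

m-sum 0 ✓  L=10 even ✓  0≤2≤8 ✓
Π(2lᵢ+1) = 9×9×5 = 405
triangle coeff Δ(4,4,2) = 1/13860
Σ_t [2,4]: t=2:+1/192 t=3:−1/36 t=4:+1/192 = -5/288
(3j)²=20/693 [(4 4 2; 0 0 0)], sign=-1
Σ_t [1,1]: t=1:−1/480 = -1/480
(3j)²=3/110 [(4 4 2; 1 -3 2)], sign=-1
⇒ 4πI² = 270/847
I = (+1)√(270/847/(4π)) = 0.15927046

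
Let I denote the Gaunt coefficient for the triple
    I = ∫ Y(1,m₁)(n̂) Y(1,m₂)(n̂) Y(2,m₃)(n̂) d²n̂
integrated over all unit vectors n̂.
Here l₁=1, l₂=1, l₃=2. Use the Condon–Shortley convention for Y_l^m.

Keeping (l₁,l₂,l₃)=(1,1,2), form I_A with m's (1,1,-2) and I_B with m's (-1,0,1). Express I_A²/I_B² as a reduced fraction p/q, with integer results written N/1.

2/1

l's match ⇒ only the (l;m) 3-j factors differ between A and B.
A: triangle coeff Δ(1,1,2) = 1/30; Σ_t [0,0]: t=0:+1/4 = 1/4; (3j)²=1/5 [(1 1 2; 1 1 -2)], sign=+1
B: triangle coeff Δ(1,1,2) = 1/30; Σ_t [0,0]: t=0:+1/2 = 1/2; (3j)²=1/10 [(1 1 2; -1 0 1)], sign=-1
I_A²/I_B² = (1/5)/(1/10) = 2/1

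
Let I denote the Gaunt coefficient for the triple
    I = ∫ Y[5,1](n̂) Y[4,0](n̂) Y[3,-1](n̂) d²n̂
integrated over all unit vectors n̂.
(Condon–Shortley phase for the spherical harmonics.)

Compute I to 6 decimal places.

-0.086020

Rules hold: Σm=0, L=12 even, 1≤3≤9.
N = 11·9·7 = 693
Δ = 6!·4!·2!/13! = 1/180180
Racah Σ t=2..4: t=2:+1/576 t=3:−1/144 t=4:+1/576 = -1/288
⇒ 3j(5 4 3; 0 0 0)² = 20/1001, sgn +1
Racah Σ t=2..4: t=2:+1/384 t=3:−1/216 t=4:+1/2304 = -11/6912
⇒ 3j(5 4 3; 1 0 -1)² = 11/1638, sgn -1
4πI² = N·(3j₀)²·(3jₘ)² = 110/1183
I = -1·√(0.0929839/4π) = -0.08601992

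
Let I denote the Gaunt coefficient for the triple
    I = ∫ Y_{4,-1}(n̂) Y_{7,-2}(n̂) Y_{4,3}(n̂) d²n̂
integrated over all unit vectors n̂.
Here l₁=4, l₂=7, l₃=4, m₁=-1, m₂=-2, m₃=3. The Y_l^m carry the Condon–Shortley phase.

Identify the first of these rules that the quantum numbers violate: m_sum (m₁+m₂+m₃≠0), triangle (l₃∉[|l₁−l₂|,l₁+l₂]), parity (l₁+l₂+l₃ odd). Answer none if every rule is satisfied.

Σmᵢ = 0  ✓
l₃∈[|l₁−l₂|,l₁+l₂]=[3,11], have l₃=4  ✓
Σlᵢ = 15 ⇒ odd  ✗

parity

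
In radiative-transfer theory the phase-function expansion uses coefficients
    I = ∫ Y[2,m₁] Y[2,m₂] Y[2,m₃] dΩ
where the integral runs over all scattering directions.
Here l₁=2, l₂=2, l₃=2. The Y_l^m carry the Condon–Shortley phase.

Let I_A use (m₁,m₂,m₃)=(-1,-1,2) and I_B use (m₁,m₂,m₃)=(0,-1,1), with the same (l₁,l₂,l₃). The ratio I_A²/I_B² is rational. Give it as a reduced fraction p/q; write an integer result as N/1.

6/1

Shared (l₁,l₂,l₃)=(2,2,2): N and (l;000)² cancel in I_A²/I_B².
A: Δ = 2!·2!·2!/7! = 1/630; Racah Σ t=1..1: t=1:−1/4 = -1/4; ⇒ 3j(2 2 2; -1 -1 2)² = 3/35, sgn -1
B: Δ = 2!·2!·2!/7! = 1/630; Racah Σ t=0..1: t=0:+1/4 t=1:−1/2 = -1/4; ⇒ 3j(2 2 2; 0 -1 1)² = 1/70, sgn +1
I_A²/I_B² = (3/35)/(1/70) = 6/1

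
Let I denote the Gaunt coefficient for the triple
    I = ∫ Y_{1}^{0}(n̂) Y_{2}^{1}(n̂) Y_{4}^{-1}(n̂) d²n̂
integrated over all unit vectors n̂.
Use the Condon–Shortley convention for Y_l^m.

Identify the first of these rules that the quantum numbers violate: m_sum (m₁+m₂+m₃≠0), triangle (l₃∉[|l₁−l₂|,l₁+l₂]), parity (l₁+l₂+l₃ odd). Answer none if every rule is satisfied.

triangle

Σmᵢ = 0  ✓
l₃∈[|l₁−l₂|,l₁+l₂]=[1,3], have l₃=4  ✗
Σlᵢ = 7 ⇒ odd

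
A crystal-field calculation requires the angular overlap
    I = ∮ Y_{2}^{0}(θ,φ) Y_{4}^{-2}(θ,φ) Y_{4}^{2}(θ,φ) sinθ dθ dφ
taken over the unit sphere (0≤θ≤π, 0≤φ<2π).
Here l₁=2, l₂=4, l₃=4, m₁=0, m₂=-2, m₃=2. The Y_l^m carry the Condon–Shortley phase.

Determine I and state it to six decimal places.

0.065536

m-sum 0 ✓  L=10 even ✓  2≤4≤6 ✓
Π(2lᵢ+1) = 5×9×9 = 405
triangle coeff Δ(2,4,4) = 1/13860
Σ_t [0,2]: t=0:+1/192 t=1:−1/36 t=2:+1/192 = -5/288
(3j)²=20/693 [(2 4 4; 0 0 0)], sign=-1
Σ_t [0,2]: t=0:+1/192 t=1:−1/120 t=2:+1/2880 = -1/360
(3j)²=16/3465 [(2 4 4; 0 -2 2)], sign=-1
⇒ 4πI² = 320/5929
I = (+1)√(320/5929/(4π)) = 0.06553591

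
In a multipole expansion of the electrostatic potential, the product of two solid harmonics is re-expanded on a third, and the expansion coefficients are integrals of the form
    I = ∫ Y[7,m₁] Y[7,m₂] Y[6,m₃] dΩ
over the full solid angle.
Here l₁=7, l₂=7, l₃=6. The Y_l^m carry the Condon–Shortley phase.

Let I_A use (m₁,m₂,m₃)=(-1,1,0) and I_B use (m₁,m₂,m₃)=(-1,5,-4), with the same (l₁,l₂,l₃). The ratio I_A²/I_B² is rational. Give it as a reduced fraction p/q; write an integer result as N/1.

15625/22638

Same 7,7,6: normalisation and zero-m 3j drop out of the ratio.
A: Δ: 8! 6! 6! / 21! → 1/2444321880; sum: t=2:+1/746496000 t=3:−1/10368000 t=4:+1/1327104 t=5:−1/933120 t=6:+1/3317760 t=7:−1/72576000 t=8:+1/20901888000 = -1/7962624; 3j²(7 7 6; -1 1 0) = Δ·Π!·Σ² = 3125/1108536  (sign -1)
B: Δ: 8! 6! 6! / 21! → 1/2444321880; sum: t=6:+1/49766400 t=7:−1/72576000 t=8:+1/1393459200 = 7/995328000; 3j²(7 7 6; -1 5 -4) = Δ·Π!·Σ² = 343/83980  (sign +1)
I_A²/I_B² = (3125/1108536)/(343/83980) = 15625/22638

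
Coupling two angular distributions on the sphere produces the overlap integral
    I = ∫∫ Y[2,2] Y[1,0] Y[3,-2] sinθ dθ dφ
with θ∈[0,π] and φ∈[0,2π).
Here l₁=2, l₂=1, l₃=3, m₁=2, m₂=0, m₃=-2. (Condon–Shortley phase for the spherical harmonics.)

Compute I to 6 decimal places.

0.184674

m-sum 0 ✓  L=6 even ✓  1≤3≤3 ✓
Π(2lᵢ+1) = 5×3×7 = 105
triangle coeff Δ(2,1,3) = 1/105
Σ_t [0,0]: t=0:+1/4 = 1/4
(3j)²=3/35 [(2 1 3; 0 0 0)], sign=-1
Σ_t [0,0]: t=0:+1/24 = 1/24
(3j)²=1/21 [(2 1 3; 2 0 -2)], sign=-1
⇒ 4πI² = 3/7
I = (+1)√(3/7/(4π)) = 0.18467439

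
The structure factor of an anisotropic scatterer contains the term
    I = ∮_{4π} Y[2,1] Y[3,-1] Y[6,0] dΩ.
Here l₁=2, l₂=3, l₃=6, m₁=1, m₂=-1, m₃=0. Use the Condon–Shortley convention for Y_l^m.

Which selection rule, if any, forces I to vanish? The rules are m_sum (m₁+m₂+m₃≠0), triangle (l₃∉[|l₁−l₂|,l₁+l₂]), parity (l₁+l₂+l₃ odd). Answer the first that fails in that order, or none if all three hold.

m₁+m₂+m₃ = 1 − 1 + 0 = 0  ✓
triangle: |2−3|=1 ≤ l₃=6 ≤ 2+3=5  ✗
parity: l₁+l₂+l₃ = 11 is odd

triangle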